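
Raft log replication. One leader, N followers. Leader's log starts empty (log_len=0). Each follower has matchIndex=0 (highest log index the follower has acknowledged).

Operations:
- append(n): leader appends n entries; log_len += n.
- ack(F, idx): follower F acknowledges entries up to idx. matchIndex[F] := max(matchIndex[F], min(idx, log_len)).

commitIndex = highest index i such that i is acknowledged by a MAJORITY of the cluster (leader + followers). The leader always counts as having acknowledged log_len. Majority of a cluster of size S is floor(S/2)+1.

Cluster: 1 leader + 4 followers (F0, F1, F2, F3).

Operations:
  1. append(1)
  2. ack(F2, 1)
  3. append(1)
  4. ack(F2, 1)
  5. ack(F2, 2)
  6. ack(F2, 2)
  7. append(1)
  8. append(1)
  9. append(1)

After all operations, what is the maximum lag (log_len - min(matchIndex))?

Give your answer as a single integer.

Answer: 5

Derivation:
Op 1: append 1 -> log_len=1
Op 2: F2 acks idx 1 -> match: F0=0 F1=0 F2=1 F3=0; commitIndex=0
Op 3: append 1 -> log_len=2
Op 4: F2 acks idx 1 -> match: F0=0 F1=0 F2=1 F3=0; commitIndex=0
Op 5: F2 acks idx 2 -> match: F0=0 F1=0 F2=2 F3=0; commitIndex=0
Op 6: F2 acks idx 2 -> match: F0=0 F1=0 F2=2 F3=0; commitIndex=0
Op 7: append 1 -> log_len=3
Op 8: append 1 -> log_len=4
Op 9: append 1 -> log_len=5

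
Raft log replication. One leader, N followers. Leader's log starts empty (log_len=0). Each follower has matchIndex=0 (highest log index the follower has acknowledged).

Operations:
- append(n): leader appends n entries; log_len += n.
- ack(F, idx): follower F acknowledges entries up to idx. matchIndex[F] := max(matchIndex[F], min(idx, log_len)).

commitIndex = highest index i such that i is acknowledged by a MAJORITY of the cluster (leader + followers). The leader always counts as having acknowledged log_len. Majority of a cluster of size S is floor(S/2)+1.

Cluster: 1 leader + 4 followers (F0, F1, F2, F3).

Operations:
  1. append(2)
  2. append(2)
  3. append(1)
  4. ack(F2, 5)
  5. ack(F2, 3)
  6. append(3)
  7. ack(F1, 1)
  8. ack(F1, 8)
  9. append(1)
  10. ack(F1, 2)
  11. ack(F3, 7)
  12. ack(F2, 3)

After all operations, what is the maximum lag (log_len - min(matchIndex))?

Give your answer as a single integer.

Answer: 9

Derivation:
Op 1: append 2 -> log_len=2
Op 2: append 2 -> log_len=4
Op 3: append 1 -> log_len=5
Op 4: F2 acks idx 5 -> match: F0=0 F1=0 F2=5 F3=0; commitIndex=0
Op 5: F2 acks idx 3 -> match: F0=0 F1=0 F2=5 F3=0; commitIndex=0
Op 6: append 3 -> log_len=8
Op 7: F1 acks idx 1 -> match: F0=0 F1=1 F2=5 F3=0; commitIndex=1
Op 8: F1 acks idx 8 -> match: F0=0 F1=8 F2=5 F3=0; commitIndex=5
Op 9: append 1 -> log_len=9
Op 10: F1 acks idx 2 -> match: F0=0 F1=8 F2=5 F3=0; commitIndex=5
Op 11: F3 acks idx 7 -> match: F0=0 F1=8 F2=5 F3=7; commitIndex=7
Op 12: F2 acks idx 3 -> match: F0=0 F1=8 F2=5 F3=7; commitIndex=7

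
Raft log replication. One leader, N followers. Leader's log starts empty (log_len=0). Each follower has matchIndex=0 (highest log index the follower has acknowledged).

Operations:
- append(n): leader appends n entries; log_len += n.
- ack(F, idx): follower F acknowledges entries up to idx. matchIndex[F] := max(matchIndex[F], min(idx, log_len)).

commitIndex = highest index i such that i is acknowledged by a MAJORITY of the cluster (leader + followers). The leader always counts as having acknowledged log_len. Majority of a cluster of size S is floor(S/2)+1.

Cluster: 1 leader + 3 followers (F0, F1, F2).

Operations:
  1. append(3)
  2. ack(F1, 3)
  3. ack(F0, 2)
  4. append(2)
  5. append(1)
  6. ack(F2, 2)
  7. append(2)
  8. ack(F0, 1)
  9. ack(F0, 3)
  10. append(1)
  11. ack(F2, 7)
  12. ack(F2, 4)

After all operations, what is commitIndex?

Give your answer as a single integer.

Op 1: append 3 -> log_len=3
Op 2: F1 acks idx 3 -> match: F0=0 F1=3 F2=0; commitIndex=0
Op 3: F0 acks idx 2 -> match: F0=2 F1=3 F2=0; commitIndex=2
Op 4: append 2 -> log_len=5
Op 5: append 1 -> log_len=6
Op 6: F2 acks idx 2 -> match: F0=2 F1=3 F2=2; commitIndex=2
Op 7: append 2 -> log_len=8
Op 8: F0 acks idx 1 -> match: F0=2 F1=3 F2=2; commitIndex=2
Op 9: F0 acks idx 3 -> match: F0=3 F1=3 F2=2; commitIndex=3
Op 10: append 1 -> log_len=9
Op 11: F2 acks idx 7 -> match: F0=3 F1=3 F2=7; commitIndex=3
Op 12: F2 acks idx 4 -> match: F0=3 F1=3 F2=7; commitIndex=3

Answer: 3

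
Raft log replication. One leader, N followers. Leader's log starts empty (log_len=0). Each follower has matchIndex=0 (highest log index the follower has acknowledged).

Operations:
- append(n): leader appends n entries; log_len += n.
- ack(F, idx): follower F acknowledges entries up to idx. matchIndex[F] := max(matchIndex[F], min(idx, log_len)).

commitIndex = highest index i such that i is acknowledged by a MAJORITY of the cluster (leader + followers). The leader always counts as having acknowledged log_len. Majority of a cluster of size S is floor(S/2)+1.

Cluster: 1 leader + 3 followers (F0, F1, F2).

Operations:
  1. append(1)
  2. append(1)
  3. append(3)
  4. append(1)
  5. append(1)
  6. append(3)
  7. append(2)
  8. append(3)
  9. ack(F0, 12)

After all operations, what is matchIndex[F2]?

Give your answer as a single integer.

Op 1: append 1 -> log_len=1
Op 2: append 1 -> log_len=2
Op 3: append 3 -> log_len=5
Op 4: append 1 -> log_len=6
Op 5: append 1 -> log_len=7
Op 6: append 3 -> log_len=10
Op 7: append 2 -> log_len=12
Op 8: append 3 -> log_len=15
Op 9: F0 acks idx 12 -> match: F0=12 F1=0 F2=0; commitIndex=0

Answer: 0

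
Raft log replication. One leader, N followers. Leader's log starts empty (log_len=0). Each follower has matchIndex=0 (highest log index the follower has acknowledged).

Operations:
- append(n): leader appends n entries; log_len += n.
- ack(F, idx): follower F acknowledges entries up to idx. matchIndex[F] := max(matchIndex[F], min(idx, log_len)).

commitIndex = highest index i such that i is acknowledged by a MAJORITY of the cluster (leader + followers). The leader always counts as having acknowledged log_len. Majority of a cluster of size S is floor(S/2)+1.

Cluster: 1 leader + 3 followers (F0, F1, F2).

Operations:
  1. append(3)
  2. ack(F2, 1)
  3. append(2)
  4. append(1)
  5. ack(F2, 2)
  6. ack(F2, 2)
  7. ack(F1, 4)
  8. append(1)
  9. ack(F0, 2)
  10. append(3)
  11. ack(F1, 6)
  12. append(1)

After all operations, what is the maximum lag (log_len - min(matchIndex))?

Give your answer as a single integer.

Op 1: append 3 -> log_len=3
Op 2: F2 acks idx 1 -> match: F0=0 F1=0 F2=1; commitIndex=0
Op 3: append 2 -> log_len=5
Op 4: append 1 -> log_len=6
Op 5: F2 acks idx 2 -> match: F0=0 F1=0 F2=2; commitIndex=0
Op 6: F2 acks idx 2 -> match: F0=0 F1=0 F2=2; commitIndex=0
Op 7: F1 acks idx 4 -> match: F0=0 F1=4 F2=2; commitIndex=2
Op 8: append 1 -> log_len=7
Op 9: F0 acks idx 2 -> match: F0=2 F1=4 F2=2; commitIndex=2
Op 10: append 3 -> log_len=10
Op 11: F1 acks idx 6 -> match: F0=2 F1=6 F2=2; commitIndex=2
Op 12: append 1 -> log_len=11

Answer: 9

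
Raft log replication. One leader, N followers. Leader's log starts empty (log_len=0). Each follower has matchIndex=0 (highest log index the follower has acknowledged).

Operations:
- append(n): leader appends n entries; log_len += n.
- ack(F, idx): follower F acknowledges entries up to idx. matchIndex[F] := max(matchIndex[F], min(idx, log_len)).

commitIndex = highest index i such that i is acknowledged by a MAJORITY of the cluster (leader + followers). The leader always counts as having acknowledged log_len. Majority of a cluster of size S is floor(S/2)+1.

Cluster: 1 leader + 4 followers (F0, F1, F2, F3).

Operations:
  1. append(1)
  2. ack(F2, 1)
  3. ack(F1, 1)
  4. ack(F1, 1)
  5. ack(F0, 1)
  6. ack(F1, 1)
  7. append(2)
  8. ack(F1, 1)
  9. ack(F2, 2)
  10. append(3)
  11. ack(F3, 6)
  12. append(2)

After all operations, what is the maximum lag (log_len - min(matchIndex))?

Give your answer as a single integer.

Answer: 7

Derivation:
Op 1: append 1 -> log_len=1
Op 2: F2 acks idx 1 -> match: F0=0 F1=0 F2=1 F3=0; commitIndex=0
Op 3: F1 acks idx 1 -> match: F0=0 F1=1 F2=1 F3=0; commitIndex=1
Op 4: F1 acks idx 1 -> match: F0=0 F1=1 F2=1 F3=0; commitIndex=1
Op 5: F0 acks idx 1 -> match: F0=1 F1=1 F2=1 F3=0; commitIndex=1
Op 6: F1 acks idx 1 -> match: F0=1 F1=1 F2=1 F3=0; commitIndex=1
Op 7: append 2 -> log_len=3
Op 8: F1 acks idx 1 -> match: F0=1 F1=1 F2=1 F3=0; commitIndex=1
Op 9: F2 acks idx 2 -> match: F0=1 F1=1 F2=2 F3=0; commitIndex=1
Op 10: append 3 -> log_len=6
Op 11: F3 acks idx 6 -> match: F0=1 F1=1 F2=2 F3=6; commitIndex=2
Op 12: append 2 -> log_len=8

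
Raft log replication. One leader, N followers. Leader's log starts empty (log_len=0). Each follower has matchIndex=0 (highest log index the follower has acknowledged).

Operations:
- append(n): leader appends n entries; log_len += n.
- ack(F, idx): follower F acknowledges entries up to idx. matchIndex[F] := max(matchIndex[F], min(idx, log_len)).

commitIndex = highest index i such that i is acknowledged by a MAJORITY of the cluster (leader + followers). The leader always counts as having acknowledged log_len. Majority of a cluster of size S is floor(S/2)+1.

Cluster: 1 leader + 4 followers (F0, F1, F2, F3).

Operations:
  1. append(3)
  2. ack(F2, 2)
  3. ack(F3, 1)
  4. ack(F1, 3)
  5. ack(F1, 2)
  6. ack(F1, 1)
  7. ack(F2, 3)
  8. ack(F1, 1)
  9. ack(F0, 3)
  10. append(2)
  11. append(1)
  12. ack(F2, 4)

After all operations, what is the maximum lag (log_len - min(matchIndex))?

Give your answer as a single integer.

Op 1: append 3 -> log_len=3
Op 2: F2 acks idx 2 -> match: F0=0 F1=0 F2=2 F3=0; commitIndex=0
Op 3: F3 acks idx 1 -> match: F0=0 F1=0 F2=2 F3=1; commitIndex=1
Op 4: F1 acks idx 3 -> match: F0=0 F1=3 F2=2 F3=1; commitIndex=2
Op 5: F1 acks idx 2 -> match: F0=0 F1=3 F2=2 F3=1; commitIndex=2
Op 6: F1 acks idx 1 -> match: F0=0 F1=3 F2=2 F3=1; commitIndex=2
Op 7: F2 acks idx 3 -> match: F0=0 F1=3 F2=3 F3=1; commitIndex=3
Op 8: F1 acks idx 1 -> match: F0=0 F1=3 F2=3 F3=1; commitIndex=3
Op 9: F0 acks idx 3 -> match: F0=3 F1=3 F2=3 F3=1; commitIndex=3
Op 10: append 2 -> log_len=5
Op 11: append 1 -> log_len=6
Op 12: F2 acks idx 4 -> match: F0=3 F1=3 F2=4 F3=1; commitIndex=3

Answer: 5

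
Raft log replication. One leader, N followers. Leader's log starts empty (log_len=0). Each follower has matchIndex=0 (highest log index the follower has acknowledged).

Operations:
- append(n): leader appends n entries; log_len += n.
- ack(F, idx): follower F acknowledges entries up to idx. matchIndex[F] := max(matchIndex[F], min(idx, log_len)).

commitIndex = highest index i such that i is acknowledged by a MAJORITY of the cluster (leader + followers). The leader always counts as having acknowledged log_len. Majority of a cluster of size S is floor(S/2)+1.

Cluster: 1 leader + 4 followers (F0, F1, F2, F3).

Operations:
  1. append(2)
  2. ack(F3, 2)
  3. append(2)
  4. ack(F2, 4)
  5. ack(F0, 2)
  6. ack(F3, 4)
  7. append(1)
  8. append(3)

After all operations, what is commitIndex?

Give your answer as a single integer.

Answer: 4

Derivation:
Op 1: append 2 -> log_len=2
Op 2: F3 acks idx 2 -> match: F0=0 F1=0 F2=0 F3=2; commitIndex=0
Op 3: append 2 -> log_len=4
Op 4: F2 acks idx 4 -> match: F0=0 F1=0 F2=4 F3=2; commitIndex=2
Op 5: F0 acks idx 2 -> match: F0=2 F1=0 F2=4 F3=2; commitIndex=2
Op 6: F3 acks idx 4 -> match: F0=2 F1=0 F2=4 F3=4; commitIndex=4
Op 7: append 1 -> log_len=5
Op 8: append 3 -> log_len=8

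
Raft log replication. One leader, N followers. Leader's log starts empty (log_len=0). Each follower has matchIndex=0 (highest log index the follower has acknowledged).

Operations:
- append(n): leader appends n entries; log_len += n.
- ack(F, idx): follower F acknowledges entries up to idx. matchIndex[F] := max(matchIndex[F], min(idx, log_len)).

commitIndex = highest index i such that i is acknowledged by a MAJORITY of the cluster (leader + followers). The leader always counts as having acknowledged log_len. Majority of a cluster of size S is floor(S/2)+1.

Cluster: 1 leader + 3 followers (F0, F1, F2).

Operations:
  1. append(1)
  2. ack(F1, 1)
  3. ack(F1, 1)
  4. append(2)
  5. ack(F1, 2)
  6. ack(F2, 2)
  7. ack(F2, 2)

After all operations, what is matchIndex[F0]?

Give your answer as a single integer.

Op 1: append 1 -> log_len=1
Op 2: F1 acks idx 1 -> match: F0=0 F1=1 F2=0; commitIndex=0
Op 3: F1 acks idx 1 -> match: F0=0 F1=1 F2=0; commitIndex=0
Op 4: append 2 -> log_len=3
Op 5: F1 acks idx 2 -> match: F0=0 F1=2 F2=0; commitIndex=0
Op 6: F2 acks idx 2 -> match: F0=0 F1=2 F2=2; commitIndex=2
Op 7: F2 acks idx 2 -> match: F0=0 F1=2 F2=2; commitIndex=2

Answer: 0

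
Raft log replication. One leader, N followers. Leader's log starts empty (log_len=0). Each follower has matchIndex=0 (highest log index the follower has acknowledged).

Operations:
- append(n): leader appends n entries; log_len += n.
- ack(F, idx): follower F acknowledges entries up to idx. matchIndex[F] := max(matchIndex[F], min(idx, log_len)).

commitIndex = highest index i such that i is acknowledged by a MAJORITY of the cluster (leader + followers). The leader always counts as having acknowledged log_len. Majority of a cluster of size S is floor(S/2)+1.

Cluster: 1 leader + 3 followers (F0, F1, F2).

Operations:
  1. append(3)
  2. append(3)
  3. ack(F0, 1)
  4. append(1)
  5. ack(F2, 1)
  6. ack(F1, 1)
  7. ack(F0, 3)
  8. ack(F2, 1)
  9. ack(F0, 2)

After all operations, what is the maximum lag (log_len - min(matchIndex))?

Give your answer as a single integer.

Answer: 6

Derivation:
Op 1: append 3 -> log_len=3
Op 2: append 3 -> log_len=6
Op 3: F0 acks idx 1 -> match: F0=1 F1=0 F2=0; commitIndex=0
Op 4: append 1 -> log_len=7
Op 5: F2 acks idx 1 -> match: F0=1 F1=0 F2=1; commitIndex=1
Op 6: F1 acks idx 1 -> match: F0=1 F1=1 F2=1; commitIndex=1
Op 7: F0 acks idx 3 -> match: F0=3 F1=1 F2=1; commitIndex=1
Op 8: F2 acks idx 1 -> match: F0=3 F1=1 F2=1; commitIndex=1
Op 9: F0 acks idx 2 -> match: F0=3 F1=1 F2=1; commitIndex=1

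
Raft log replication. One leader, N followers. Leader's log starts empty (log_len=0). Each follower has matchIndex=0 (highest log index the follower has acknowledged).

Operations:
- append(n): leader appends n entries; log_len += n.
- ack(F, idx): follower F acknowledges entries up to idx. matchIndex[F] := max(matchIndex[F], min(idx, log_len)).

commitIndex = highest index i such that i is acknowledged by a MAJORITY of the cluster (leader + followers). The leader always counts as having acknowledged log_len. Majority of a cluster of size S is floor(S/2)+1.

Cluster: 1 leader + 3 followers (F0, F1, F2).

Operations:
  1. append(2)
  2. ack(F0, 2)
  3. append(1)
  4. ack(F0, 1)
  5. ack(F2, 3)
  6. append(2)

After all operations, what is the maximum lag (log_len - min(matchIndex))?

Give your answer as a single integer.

Answer: 5

Derivation:
Op 1: append 2 -> log_len=2
Op 2: F0 acks idx 2 -> match: F0=2 F1=0 F2=0; commitIndex=0
Op 3: append 1 -> log_len=3
Op 4: F0 acks idx 1 -> match: F0=2 F1=0 F2=0; commitIndex=0
Op 5: F2 acks idx 3 -> match: F0=2 F1=0 F2=3; commitIndex=2
Op 6: append 2 -> log_len=5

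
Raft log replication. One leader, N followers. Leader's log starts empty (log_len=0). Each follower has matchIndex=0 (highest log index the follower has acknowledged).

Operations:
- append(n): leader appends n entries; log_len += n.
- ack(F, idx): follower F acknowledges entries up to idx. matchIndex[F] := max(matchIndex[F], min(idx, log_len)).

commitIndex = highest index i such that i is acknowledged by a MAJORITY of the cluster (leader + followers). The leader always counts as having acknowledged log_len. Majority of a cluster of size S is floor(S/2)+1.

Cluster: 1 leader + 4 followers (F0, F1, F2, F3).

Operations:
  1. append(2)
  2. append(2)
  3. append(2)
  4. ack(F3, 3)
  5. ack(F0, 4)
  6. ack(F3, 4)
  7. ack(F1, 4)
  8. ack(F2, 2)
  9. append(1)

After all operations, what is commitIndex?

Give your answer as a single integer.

Op 1: append 2 -> log_len=2
Op 2: append 2 -> log_len=4
Op 3: append 2 -> log_len=6
Op 4: F3 acks idx 3 -> match: F0=0 F1=0 F2=0 F3=3; commitIndex=0
Op 5: F0 acks idx 4 -> match: F0=4 F1=0 F2=0 F3=3; commitIndex=3
Op 6: F3 acks idx 4 -> match: F0=4 F1=0 F2=0 F3=4; commitIndex=4
Op 7: F1 acks idx 4 -> match: F0=4 F1=4 F2=0 F3=4; commitIndex=4
Op 8: F2 acks idx 2 -> match: F0=4 F1=4 F2=2 F3=4; commitIndex=4
Op 9: append 1 -> log_len=7

Answer: 4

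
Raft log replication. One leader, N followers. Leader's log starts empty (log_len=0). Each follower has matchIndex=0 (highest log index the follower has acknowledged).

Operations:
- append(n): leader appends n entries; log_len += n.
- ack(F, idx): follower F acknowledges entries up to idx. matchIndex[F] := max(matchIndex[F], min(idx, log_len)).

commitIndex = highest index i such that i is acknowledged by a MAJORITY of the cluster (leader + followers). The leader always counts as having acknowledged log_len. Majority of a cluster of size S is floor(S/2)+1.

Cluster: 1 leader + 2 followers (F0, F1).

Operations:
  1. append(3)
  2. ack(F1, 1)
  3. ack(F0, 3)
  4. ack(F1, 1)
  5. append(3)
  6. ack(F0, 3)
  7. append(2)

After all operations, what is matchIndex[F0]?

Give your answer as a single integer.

Op 1: append 3 -> log_len=3
Op 2: F1 acks idx 1 -> match: F0=0 F1=1; commitIndex=1
Op 3: F0 acks idx 3 -> match: F0=3 F1=1; commitIndex=3
Op 4: F1 acks idx 1 -> match: F0=3 F1=1; commitIndex=3
Op 5: append 3 -> log_len=6
Op 6: F0 acks idx 3 -> match: F0=3 F1=1; commitIndex=3
Op 7: append 2 -> log_len=8

Answer: 3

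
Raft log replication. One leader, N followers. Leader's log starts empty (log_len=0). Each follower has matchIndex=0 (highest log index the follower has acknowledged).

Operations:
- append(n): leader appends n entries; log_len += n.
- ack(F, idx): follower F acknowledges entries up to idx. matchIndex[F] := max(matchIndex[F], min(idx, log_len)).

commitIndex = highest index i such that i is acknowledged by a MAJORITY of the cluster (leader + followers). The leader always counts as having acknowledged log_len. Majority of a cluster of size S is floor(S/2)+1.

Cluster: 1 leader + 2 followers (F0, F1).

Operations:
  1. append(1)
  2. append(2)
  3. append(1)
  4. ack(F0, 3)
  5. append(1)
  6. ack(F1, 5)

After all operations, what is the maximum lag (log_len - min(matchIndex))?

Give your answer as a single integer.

Answer: 2

Derivation:
Op 1: append 1 -> log_len=1
Op 2: append 2 -> log_len=3
Op 3: append 1 -> log_len=4
Op 4: F0 acks idx 3 -> match: F0=3 F1=0; commitIndex=3
Op 5: append 1 -> log_len=5
Op 6: F1 acks idx 5 -> match: F0=3 F1=5; commitIndex=5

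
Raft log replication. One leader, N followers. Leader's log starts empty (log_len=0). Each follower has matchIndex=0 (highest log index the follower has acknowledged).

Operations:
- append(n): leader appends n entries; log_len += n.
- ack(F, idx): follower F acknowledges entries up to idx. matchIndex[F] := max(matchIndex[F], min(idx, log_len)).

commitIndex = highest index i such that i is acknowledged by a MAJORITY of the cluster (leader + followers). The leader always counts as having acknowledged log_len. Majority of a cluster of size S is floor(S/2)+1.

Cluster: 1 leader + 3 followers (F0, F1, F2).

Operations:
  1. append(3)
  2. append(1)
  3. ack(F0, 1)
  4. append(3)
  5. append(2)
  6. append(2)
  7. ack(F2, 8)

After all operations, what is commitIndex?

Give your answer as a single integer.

Answer: 1

Derivation:
Op 1: append 3 -> log_len=3
Op 2: append 1 -> log_len=4
Op 3: F0 acks idx 1 -> match: F0=1 F1=0 F2=0; commitIndex=0
Op 4: append 3 -> log_len=7
Op 5: append 2 -> log_len=9
Op 6: append 2 -> log_len=11
Op 7: F2 acks idx 8 -> match: F0=1 F1=0 F2=8; commitIndex=1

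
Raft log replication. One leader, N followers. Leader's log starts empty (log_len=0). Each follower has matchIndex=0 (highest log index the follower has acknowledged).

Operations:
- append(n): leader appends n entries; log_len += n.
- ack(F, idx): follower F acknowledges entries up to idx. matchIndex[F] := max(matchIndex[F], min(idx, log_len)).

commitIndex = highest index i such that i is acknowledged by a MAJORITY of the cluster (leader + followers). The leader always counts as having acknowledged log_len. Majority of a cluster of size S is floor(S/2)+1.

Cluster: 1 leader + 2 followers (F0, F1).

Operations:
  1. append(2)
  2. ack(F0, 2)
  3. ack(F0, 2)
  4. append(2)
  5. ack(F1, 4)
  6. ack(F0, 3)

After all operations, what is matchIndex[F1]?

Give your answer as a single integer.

Answer: 4

Derivation:
Op 1: append 2 -> log_len=2
Op 2: F0 acks idx 2 -> match: F0=2 F1=0; commitIndex=2
Op 3: F0 acks idx 2 -> match: F0=2 F1=0; commitIndex=2
Op 4: append 2 -> log_len=4
Op 5: F1 acks idx 4 -> match: F0=2 F1=4; commitIndex=4
Op 6: F0 acks idx 3 -> match: F0=3 F1=4; commitIndex=4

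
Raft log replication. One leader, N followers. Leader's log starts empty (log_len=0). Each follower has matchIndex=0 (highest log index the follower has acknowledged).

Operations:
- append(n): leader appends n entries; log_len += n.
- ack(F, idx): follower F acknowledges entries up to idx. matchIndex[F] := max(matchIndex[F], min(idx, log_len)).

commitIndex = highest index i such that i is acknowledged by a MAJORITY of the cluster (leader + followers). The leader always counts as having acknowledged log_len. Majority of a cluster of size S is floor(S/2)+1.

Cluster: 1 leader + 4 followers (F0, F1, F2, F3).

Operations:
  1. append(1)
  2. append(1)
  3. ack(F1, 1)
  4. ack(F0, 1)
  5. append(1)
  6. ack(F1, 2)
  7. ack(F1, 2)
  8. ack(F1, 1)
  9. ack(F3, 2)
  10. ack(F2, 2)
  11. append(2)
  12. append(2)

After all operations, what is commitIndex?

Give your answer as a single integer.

Op 1: append 1 -> log_len=1
Op 2: append 1 -> log_len=2
Op 3: F1 acks idx 1 -> match: F0=0 F1=1 F2=0 F3=0; commitIndex=0
Op 4: F0 acks idx 1 -> match: F0=1 F1=1 F2=0 F3=0; commitIndex=1
Op 5: append 1 -> log_len=3
Op 6: F1 acks idx 2 -> match: F0=1 F1=2 F2=0 F3=0; commitIndex=1
Op 7: F1 acks idx 2 -> match: F0=1 F1=2 F2=0 F3=0; commitIndex=1
Op 8: F1 acks idx 1 -> match: F0=1 F1=2 F2=0 F3=0; commitIndex=1
Op 9: F3 acks idx 2 -> match: F0=1 F1=2 F2=0 F3=2; commitIndex=2
Op 10: F2 acks idx 2 -> match: F0=1 F1=2 F2=2 F3=2; commitIndex=2
Op 11: append 2 -> log_len=5
Op 12: append 2 -> log_len=7

Answer: 2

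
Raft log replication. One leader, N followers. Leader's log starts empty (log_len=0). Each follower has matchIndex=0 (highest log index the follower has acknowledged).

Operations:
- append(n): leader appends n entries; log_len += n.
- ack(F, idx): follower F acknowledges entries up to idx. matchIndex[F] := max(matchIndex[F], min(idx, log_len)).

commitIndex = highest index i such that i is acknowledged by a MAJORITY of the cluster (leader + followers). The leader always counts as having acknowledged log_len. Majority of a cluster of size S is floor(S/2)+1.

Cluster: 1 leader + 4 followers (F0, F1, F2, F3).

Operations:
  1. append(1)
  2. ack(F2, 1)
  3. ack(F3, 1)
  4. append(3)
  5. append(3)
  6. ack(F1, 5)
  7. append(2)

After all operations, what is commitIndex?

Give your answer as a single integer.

Answer: 1

Derivation:
Op 1: append 1 -> log_len=1
Op 2: F2 acks idx 1 -> match: F0=0 F1=0 F2=1 F3=0; commitIndex=0
Op 3: F3 acks idx 1 -> match: F0=0 F1=0 F2=1 F3=1; commitIndex=1
Op 4: append 3 -> log_len=4
Op 5: append 3 -> log_len=7
Op 6: F1 acks idx 5 -> match: F0=0 F1=5 F2=1 F3=1; commitIndex=1
Op 7: append 2 -> log_len=9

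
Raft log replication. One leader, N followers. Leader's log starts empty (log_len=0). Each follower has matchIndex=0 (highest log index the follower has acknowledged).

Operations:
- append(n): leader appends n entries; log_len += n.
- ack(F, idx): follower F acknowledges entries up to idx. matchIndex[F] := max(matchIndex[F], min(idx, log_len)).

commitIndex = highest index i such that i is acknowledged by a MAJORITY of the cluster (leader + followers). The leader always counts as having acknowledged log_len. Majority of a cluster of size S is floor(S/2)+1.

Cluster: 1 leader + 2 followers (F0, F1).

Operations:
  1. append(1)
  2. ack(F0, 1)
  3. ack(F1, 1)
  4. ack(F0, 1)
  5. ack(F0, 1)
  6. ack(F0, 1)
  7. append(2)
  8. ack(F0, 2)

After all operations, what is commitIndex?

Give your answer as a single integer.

Op 1: append 1 -> log_len=1
Op 2: F0 acks idx 1 -> match: F0=1 F1=0; commitIndex=1
Op 3: F1 acks idx 1 -> match: F0=1 F1=1; commitIndex=1
Op 4: F0 acks idx 1 -> match: F0=1 F1=1; commitIndex=1
Op 5: F0 acks idx 1 -> match: F0=1 F1=1; commitIndex=1
Op 6: F0 acks idx 1 -> match: F0=1 F1=1; commitIndex=1
Op 7: append 2 -> log_len=3
Op 8: F0 acks idx 2 -> match: F0=2 F1=1; commitIndex=2

Answer: 2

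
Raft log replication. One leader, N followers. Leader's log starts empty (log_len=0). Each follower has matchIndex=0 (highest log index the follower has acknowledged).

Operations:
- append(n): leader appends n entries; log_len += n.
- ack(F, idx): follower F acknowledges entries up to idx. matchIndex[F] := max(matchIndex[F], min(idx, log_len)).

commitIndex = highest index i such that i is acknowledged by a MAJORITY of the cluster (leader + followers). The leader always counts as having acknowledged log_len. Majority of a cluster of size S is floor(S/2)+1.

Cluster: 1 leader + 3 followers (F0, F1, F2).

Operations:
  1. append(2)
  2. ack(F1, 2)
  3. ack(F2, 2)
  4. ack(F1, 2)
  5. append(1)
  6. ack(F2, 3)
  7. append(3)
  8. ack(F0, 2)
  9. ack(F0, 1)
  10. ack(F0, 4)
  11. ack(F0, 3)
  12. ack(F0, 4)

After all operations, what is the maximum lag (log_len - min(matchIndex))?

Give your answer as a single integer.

Op 1: append 2 -> log_len=2
Op 2: F1 acks idx 2 -> match: F0=0 F1=2 F2=0; commitIndex=0
Op 3: F2 acks idx 2 -> match: F0=0 F1=2 F2=2; commitIndex=2
Op 4: F1 acks idx 2 -> match: F0=0 F1=2 F2=2; commitIndex=2
Op 5: append 1 -> log_len=3
Op 6: F2 acks idx 3 -> match: F0=0 F1=2 F2=3; commitIndex=2
Op 7: append 3 -> log_len=6
Op 8: F0 acks idx 2 -> match: F0=2 F1=2 F2=3; commitIndex=2
Op 9: F0 acks idx 1 -> match: F0=2 F1=2 F2=3; commitIndex=2
Op 10: F0 acks idx 4 -> match: F0=4 F1=2 F2=3; commitIndex=3
Op 11: F0 acks idx 3 -> match: F0=4 F1=2 F2=3; commitIndex=3
Op 12: F0 acks idx 4 -> match: F0=4 F1=2 F2=3; commitIndex=3

Answer: 4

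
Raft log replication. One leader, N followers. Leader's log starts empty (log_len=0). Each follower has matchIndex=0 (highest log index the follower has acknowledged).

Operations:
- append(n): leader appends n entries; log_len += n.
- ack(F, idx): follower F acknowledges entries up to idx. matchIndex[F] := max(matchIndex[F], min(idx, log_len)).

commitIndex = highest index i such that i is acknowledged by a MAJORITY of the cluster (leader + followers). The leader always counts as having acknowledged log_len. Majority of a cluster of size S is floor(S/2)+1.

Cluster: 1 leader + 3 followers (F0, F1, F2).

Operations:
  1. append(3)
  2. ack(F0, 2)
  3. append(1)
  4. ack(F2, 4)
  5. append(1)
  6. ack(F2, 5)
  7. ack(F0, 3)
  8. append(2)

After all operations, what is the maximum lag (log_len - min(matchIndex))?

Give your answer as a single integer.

Op 1: append 3 -> log_len=3
Op 2: F0 acks idx 2 -> match: F0=2 F1=0 F2=0; commitIndex=0
Op 3: append 1 -> log_len=4
Op 4: F2 acks idx 4 -> match: F0=2 F1=0 F2=4; commitIndex=2
Op 5: append 1 -> log_len=5
Op 6: F2 acks idx 5 -> match: F0=2 F1=0 F2=5; commitIndex=2
Op 7: F0 acks idx 3 -> match: F0=3 F1=0 F2=5; commitIndex=3
Op 8: append 2 -> log_len=7

Answer: 7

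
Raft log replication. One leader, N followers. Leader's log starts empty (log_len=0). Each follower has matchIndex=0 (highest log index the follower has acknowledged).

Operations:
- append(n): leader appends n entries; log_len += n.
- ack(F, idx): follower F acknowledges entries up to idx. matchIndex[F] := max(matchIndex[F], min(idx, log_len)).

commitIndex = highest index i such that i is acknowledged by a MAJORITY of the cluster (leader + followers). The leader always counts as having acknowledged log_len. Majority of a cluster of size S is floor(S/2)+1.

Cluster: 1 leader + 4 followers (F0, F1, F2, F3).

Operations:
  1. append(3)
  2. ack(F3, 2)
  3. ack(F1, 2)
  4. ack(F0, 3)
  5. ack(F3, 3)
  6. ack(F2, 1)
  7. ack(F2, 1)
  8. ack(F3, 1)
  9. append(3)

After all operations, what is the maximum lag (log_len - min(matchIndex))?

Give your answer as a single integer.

Answer: 5

Derivation:
Op 1: append 3 -> log_len=3
Op 2: F3 acks idx 2 -> match: F0=0 F1=0 F2=0 F3=2; commitIndex=0
Op 3: F1 acks idx 2 -> match: F0=0 F1=2 F2=0 F3=2; commitIndex=2
Op 4: F0 acks idx 3 -> match: F0=3 F1=2 F2=0 F3=2; commitIndex=2
Op 5: F3 acks idx 3 -> match: F0=3 F1=2 F2=0 F3=3; commitIndex=3
Op 6: F2 acks idx 1 -> match: F0=3 F1=2 F2=1 F3=3; commitIndex=3
Op 7: F2 acks idx 1 -> match: F0=3 F1=2 F2=1 F3=3; commitIndex=3
Op 8: F3 acks idx 1 -> match: F0=3 F1=2 F2=1 F3=3; commitIndex=3
Op 9: append 3 -> log_len=6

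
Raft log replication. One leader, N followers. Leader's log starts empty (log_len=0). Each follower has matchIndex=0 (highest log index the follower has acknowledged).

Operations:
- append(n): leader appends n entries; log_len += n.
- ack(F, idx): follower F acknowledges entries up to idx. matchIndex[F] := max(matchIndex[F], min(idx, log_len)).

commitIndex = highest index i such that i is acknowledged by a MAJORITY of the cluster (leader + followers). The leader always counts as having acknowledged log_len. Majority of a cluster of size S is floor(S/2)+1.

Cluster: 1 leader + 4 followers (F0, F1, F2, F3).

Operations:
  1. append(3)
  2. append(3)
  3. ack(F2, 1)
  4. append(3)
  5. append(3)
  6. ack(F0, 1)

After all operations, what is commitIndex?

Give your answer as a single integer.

Answer: 1

Derivation:
Op 1: append 3 -> log_len=3
Op 2: append 3 -> log_len=6
Op 3: F2 acks idx 1 -> match: F0=0 F1=0 F2=1 F3=0; commitIndex=0
Op 4: append 3 -> log_len=9
Op 5: append 3 -> log_len=12
Op 6: F0 acks idx 1 -> match: F0=1 F1=0 F2=1 F3=0; commitIndex=1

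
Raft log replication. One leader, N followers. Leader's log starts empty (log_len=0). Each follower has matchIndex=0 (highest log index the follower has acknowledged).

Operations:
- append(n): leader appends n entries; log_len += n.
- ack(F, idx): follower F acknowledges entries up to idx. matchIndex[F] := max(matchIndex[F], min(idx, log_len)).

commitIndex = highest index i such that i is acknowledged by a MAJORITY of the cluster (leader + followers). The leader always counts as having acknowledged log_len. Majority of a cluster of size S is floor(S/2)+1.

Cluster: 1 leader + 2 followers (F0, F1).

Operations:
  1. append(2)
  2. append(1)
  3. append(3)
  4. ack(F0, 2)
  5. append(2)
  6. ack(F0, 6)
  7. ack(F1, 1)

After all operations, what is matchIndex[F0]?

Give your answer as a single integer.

Answer: 6

Derivation:
Op 1: append 2 -> log_len=2
Op 2: append 1 -> log_len=3
Op 3: append 3 -> log_len=6
Op 4: F0 acks idx 2 -> match: F0=2 F1=0; commitIndex=2
Op 5: append 2 -> log_len=8
Op 6: F0 acks idx 6 -> match: F0=6 F1=0; commitIndex=6
Op 7: F1 acks idx 1 -> match: F0=6 F1=1; commitIndex=6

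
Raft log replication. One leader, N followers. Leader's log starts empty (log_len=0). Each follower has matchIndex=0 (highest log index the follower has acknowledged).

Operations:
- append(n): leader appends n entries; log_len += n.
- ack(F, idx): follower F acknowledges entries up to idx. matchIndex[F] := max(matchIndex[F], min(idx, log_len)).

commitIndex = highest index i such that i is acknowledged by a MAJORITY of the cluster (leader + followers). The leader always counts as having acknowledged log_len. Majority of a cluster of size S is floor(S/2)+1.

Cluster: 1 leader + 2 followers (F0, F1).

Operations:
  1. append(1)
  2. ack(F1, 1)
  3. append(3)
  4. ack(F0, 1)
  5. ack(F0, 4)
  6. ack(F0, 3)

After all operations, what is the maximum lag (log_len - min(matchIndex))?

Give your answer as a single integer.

Answer: 3

Derivation:
Op 1: append 1 -> log_len=1
Op 2: F1 acks idx 1 -> match: F0=0 F1=1; commitIndex=1
Op 3: append 3 -> log_len=4
Op 4: F0 acks idx 1 -> match: F0=1 F1=1; commitIndex=1
Op 5: F0 acks idx 4 -> match: F0=4 F1=1; commitIndex=4
Op 6: F0 acks idx 3 -> match: F0=4 F1=1; commitIndex=4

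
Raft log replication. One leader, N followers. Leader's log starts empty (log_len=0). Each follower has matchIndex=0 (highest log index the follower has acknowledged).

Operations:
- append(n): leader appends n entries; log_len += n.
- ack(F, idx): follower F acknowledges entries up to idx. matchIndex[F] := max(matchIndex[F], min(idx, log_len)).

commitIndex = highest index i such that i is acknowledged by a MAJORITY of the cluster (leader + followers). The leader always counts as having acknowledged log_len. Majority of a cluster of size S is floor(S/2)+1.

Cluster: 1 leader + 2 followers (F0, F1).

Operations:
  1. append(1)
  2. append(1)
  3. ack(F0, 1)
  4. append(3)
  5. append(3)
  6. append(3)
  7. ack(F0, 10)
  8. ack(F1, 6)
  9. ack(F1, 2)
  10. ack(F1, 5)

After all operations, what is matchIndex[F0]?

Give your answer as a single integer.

Op 1: append 1 -> log_len=1
Op 2: append 1 -> log_len=2
Op 3: F0 acks idx 1 -> match: F0=1 F1=0; commitIndex=1
Op 4: append 3 -> log_len=5
Op 5: append 3 -> log_len=8
Op 6: append 3 -> log_len=11
Op 7: F0 acks idx 10 -> match: F0=10 F1=0; commitIndex=10
Op 8: F1 acks idx 6 -> match: F0=10 F1=6; commitIndex=10
Op 9: F1 acks idx 2 -> match: F0=10 F1=6; commitIndex=10
Op 10: F1 acks idx 5 -> match: F0=10 F1=6; commitIndex=10

Answer: 10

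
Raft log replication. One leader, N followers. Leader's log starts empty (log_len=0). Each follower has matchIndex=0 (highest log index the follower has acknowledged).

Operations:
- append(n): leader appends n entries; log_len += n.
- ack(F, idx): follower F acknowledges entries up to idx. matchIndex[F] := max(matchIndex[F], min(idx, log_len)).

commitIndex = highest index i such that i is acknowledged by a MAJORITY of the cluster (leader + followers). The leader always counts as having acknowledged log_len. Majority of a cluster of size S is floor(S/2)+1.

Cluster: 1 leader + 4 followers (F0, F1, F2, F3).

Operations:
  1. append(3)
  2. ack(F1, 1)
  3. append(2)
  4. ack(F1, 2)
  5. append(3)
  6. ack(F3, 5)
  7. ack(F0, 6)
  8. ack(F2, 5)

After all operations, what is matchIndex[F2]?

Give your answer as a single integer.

Answer: 5

Derivation:
Op 1: append 3 -> log_len=3
Op 2: F1 acks idx 1 -> match: F0=0 F1=1 F2=0 F3=0; commitIndex=0
Op 3: append 2 -> log_len=5
Op 4: F1 acks idx 2 -> match: F0=0 F1=2 F2=0 F3=0; commitIndex=0
Op 5: append 3 -> log_len=8
Op 6: F3 acks idx 5 -> match: F0=0 F1=2 F2=0 F3=5; commitIndex=2
Op 7: F0 acks idx 6 -> match: F0=6 F1=2 F2=0 F3=5; commitIndex=5
Op 8: F2 acks idx 5 -> match: F0=6 F1=2 F2=5 F3=5; commitIndex=5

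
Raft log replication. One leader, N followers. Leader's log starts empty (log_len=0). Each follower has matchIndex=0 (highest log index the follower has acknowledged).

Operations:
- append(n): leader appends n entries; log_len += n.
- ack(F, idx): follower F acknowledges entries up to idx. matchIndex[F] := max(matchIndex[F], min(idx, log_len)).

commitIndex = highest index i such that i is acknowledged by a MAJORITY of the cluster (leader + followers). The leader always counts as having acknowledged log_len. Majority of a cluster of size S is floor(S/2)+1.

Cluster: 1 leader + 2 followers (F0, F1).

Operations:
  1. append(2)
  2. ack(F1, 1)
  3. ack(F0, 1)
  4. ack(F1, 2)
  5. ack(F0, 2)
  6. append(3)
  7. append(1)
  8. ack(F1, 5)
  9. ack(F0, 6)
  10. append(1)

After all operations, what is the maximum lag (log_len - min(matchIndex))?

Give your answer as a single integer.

Answer: 2

Derivation:
Op 1: append 2 -> log_len=2
Op 2: F1 acks idx 1 -> match: F0=0 F1=1; commitIndex=1
Op 3: F0 acks idx 1 -> match: F0=1 F1=1; commitIndex=1
Op 4: F1 acks idx 2 -> match: F0=1 F1=2; commitIndex=2
Op 5: F0 acks idx 2 -> match: F0=2 F1=2; commitIndex=2
Op 6: append 3 -> log_len=5
Op 7: append 1 -> log_len=6
Op 8: F1 acks idx 5 -> match: F0=2 F1=5; commitIndex=5
Op 9: F0 acks idx 6 -> match: F0=6 F1=5; commitIndex=6
Op 10: append 1 -> log_len=7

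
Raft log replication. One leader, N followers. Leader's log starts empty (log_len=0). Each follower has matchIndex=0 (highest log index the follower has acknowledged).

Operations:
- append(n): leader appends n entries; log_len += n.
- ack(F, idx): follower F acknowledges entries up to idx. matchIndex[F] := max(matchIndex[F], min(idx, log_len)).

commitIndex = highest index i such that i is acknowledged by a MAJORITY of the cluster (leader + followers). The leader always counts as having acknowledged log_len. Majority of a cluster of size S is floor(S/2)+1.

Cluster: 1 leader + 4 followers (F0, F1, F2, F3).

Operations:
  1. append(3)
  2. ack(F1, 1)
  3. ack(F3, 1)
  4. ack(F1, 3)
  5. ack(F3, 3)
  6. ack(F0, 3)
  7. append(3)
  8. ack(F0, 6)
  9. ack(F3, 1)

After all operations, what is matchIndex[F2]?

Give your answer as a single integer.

Op 1: append 3 -> log_len=3
Op 2: F1 acks idx 1 -> match: F0=0 F1=1 F2=0 F3=0; commitIndex=0
Op 3: F3 acks idx 1 -> match: F0=0 F1=1 F2=0 F3=1; commitIndex=1
Op 4: F1 acks idx 3 -> match: F0=0 F1=3 F2=0 F3=1; commitIndex=1
Op 5: F3 acks idx 3 -> match: F0=0 F1=3 F2=0 F3=3; commitIndex=3
Op 6: F0 acks idx 3 -> match: F0=3 F1=3 F2=0 F3=3; commitIndex=3
Op 7: append 3 -> log_len=6
Op 8: F0 acks idx 6 -> match: F0=6 F1=3 F2=0 F3=3; commitIndex=3
Op 9: F3 acks idx 1 -> match: F0=6 F1=3 F2=0 F3=3; commitIndex=3

Answer: 0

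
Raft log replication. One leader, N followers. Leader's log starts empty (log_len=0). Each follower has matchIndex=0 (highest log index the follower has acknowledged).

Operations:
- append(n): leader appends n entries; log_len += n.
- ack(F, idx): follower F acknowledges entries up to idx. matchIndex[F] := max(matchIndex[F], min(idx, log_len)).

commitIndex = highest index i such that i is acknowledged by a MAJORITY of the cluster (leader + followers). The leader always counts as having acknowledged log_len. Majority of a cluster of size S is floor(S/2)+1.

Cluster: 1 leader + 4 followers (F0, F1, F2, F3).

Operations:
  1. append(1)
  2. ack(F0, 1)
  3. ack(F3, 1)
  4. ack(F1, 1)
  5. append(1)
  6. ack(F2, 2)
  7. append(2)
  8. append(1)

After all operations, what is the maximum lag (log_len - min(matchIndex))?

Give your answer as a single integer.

Answer: 4

Derivation:
Op 1: append 1 -> log_len=1
Op 2: F0 acks idx 1 -> match: F0=1 F1=0 F2=0 F3=0; commitIndex=0
Op 3: F3 acks idx 1 -> match: F0=1 F1=0 F2=0 F3=1; commitIndex=1
Op 4: F1 acks idx 1 -> match: F0=1 F1=1 F2=0 F3=1; commitIndex=1
Op 5: append 1 -> log_len=2
Op 6: F2 acks idx 2 -> match: F0=1 F1=1 F2=2 F3=1; commitIndex=1
Op 7: append 2 -> log_len=4
Op 8: append 1 -> log_len=5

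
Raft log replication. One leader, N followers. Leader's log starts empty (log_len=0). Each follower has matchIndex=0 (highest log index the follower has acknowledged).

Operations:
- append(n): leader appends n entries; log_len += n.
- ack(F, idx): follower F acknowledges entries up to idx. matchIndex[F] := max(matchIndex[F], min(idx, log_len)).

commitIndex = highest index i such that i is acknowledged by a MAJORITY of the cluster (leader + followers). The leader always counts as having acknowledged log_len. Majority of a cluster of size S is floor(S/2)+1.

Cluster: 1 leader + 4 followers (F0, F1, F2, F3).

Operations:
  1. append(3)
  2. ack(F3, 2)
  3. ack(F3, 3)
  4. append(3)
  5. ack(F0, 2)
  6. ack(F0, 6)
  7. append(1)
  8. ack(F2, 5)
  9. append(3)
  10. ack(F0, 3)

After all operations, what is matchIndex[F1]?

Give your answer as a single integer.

Answer: 0

Derivation:
Op 1: append 3 -> log_len=3
Op 2: F3 acks idx 2 -> match: F0=0 F1=0 F2=0 F3=2; commitIndex=0
Op 3: F3 acks idx 3 -> match: F0=0 F1=0 F2=0 F3=3; commitIndex=0
Op 4: append 3 -> log_len=6
Op 5: F0 acks idx 2 -> match: F0=2 F1=0 F2=0 F3=3; commitIndex=2
Op 6: F0 acks idx 6 -> match: F0=6 F1=0 F2=0 F3=3; commitIndex=3
Op 7: append 1 -> log_len=7
Op 8: F2 acks idx 5 -> match: F0=6 F1=0 F2=5 F3=3; commitIndex=5
Op 9: append 3 -> log_len=10
Op 10: F0 acks idx 3 -> match: F0=6 F1=0 F2=5 F3=3; commitIndex=5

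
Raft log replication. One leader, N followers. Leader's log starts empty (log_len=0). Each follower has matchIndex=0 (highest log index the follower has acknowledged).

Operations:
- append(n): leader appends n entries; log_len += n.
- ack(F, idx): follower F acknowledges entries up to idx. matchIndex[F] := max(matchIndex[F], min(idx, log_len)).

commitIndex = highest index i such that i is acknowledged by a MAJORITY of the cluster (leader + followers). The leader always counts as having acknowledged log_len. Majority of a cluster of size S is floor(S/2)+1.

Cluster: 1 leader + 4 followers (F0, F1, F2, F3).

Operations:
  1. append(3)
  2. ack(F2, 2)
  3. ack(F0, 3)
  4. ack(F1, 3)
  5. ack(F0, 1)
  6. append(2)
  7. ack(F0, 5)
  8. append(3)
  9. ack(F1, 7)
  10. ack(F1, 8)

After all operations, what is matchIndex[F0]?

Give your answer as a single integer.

Answer: 5

Derivation:
Op 1: append 3 -> log_len=3
Op 2: F2 acks idx 2 -> match: F0=0 F1=0 F2=2 F3=0; commitIndex=0
Op 3: F0 acks idx 3 -> match: F0=3 F1=0 F2=2 F3=0; commitIndex=2
Op 4: F1 acks idx 3 -> match: F0=3 F1=3 F2=2 F3=0; commitIndex=3
Op 5: F0 acks idx 1 -> match: F0=3 F1=3 F2=2 F3=0; commitIndex=3
Op 6: append 2 -> log_len=5
Op 7: F0 acks idx 5 -> match: F0=5 F1=3 F2=2 F3=0; commitIndex=3
Op 8: append 3 -> log_len=8
Op 9: F1 acks idx 7 -> match: F0=5 F1=7 F2=2 F3=0; commitIndex=5
Op 10: F1 acks idx 8 -> match: F0=5 F1=8 F2=2 F3=0; commitIndex=5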